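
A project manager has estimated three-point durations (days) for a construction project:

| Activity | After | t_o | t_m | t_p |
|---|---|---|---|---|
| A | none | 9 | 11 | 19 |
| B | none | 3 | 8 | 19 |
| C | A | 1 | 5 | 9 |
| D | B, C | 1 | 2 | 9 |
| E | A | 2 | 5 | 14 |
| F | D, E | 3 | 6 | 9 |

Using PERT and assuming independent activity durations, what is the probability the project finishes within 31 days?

0.968

te_A = (9 + 4·11 + 19)/6 = 72/6 = 12; σ²_A = ((19−9)/6)² = 2.778
te_B = (3 + 4·8 + 19)/6 = 54/6 = 9; σ²_B = ((19−3)/6)² = 7.111
te_C = (1 + 4·5 + 9)/6 = 30/6 = 5; σ²_C = ((9−1)/6)² = 1.778
te_D = (1 + 4·2 + 9)/6 = 18/6 = 3; σ²_D = ((9−1)/6)² = 1.778
te_E = (2 + 4·5 + 14)/6 = 36/6 = 6; σ²_E = ((14−2)/6)² = 4.000
te_F = (3 + 4·6 + 9)/6 = 36/6 = 6; σ²_F = ((9−3)/6)² = 1.000

Forward pass:
ES_A = 0; EF_A = 12
ES_B = 0; EF_B = 9
ES_C = 12; EF_C = 12+5 = 17
ES_D = max(EF_B=9, EF_C=17) = 17; EF_D = 17+3 = 20
ES_E = 12; EF_E = 12+6 = 18
ES_F = max(EF_D=20, EF_E=18) = 20; EF_F = 20+6 = 26
Expected project duration μ = 26 days. Critical path: A → C → D → F.

Variance along critical path = 2.778 + 1.778 + 1.778 + 1.000 = 7.333; σ = √7.333 = 2.708 days.
Z = (31 − 26) / 2.708 = 1.846
P(T ≤ 31) = Φ(1.846) ≈ 0.968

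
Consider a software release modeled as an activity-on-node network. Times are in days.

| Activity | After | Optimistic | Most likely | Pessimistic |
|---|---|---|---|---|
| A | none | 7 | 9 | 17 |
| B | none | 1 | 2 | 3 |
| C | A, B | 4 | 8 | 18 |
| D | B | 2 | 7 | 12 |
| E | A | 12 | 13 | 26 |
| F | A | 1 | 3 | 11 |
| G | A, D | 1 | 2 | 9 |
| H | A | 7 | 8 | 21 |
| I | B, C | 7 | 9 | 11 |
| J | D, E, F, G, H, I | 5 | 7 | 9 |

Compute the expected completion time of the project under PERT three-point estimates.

35 days

te_A = (7 + 4·9 + 17)/6 = 60/6 = 10
te_B = (1 + 4·2 + 3)/6 = 12/6 = 2
te_C = (4 + 4·8 + 18)/6 = 54/6 = 9
te_D = (2 + 4·7 + 12)/6 = 42/6 = 7
te_E = (12 + 4·13 + 26)/6 = 90/6 = 15
te_F = (1 + 4·3 + 11)/6 = 24/6 = 4
te_G = (1 + 4·2 + 9)/6 = 18/6 = 3
te_H = (7 + 4·8 + 21)/6 = 60/6 = 10
te_I = (7 + 4·9 + 11)/6 = 54/6 = 9
te_J = (5 + 4·7 + 9)/6 = 42/6 = 7

Forward pass:
ES_A = 0; EF_A = 10
ES_B = 0; EF_B = 2
ES_C = max(EF_A=10, EF_B=2) = 10; EF_C = 10+9 = 19
ES_D = 2; EF_D = 2+7 = 9
ES_E = 10; EF_E = 10+15 = 25
ES_F = 10; EF_F = 10+4 = 14
ES_G = max(EF_A=10, EF_D=9) = 10; EF_G = 10+3 = 13
ES_H = 10; EF_H = 10+10 = 20
ES_I = max(EF_B=2, EF_C=19) = 19; EF_I = 19+9 = 28
ES_J = max(EF_D=9, EF_E=25, EF_F=14, EF_G=13, EF_H=20, EF_I=28) = 28; EF_J = 28+7 = 35
Expected project duration μ = 35 days. Critical path: A → C → I → J.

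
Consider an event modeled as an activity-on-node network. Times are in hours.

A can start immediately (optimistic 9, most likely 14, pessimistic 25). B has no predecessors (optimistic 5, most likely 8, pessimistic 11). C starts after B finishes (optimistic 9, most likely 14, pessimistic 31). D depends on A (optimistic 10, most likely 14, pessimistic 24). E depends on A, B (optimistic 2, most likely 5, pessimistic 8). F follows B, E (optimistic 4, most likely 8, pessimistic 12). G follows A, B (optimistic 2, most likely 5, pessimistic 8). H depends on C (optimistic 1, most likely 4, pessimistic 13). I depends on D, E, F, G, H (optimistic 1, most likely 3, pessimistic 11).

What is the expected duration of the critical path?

te_A = (9 + 4·14 + 25)/6 = 90/6 = 15
te_B = (5 + 4·8 + 11)/6 = 48/6 = 8
te_C = (9 + 4·14 + 31)/6 = 96/6 = 16
te_D = (10 + 4·14 + 24)/6 = 90/6 = 15
te_E = (2 + 4·5 + 8)/6 = 30/6 = 5
te_F = (4 + 4·8 + 12)/6 = 48/6 = 8
te_G = (2 + 4·5 + 8)/6 = 30/6 = 5
te_H = (1 + 4·4 + 13)/6 = 30/6 = 5
te_I = (1 + 4·3 + 11)/6 = 24/6 = 4

Forward pass:
ES_A = 0; EF_A = 15
ES_B = 0; EF_B = 8
ES_C = 8; EF_C = 8+16 = 24
ES_D = 15; EF_D = 15+15 = 30
ES_E = max(EF_A=15, EF_B=8) = 15; EF_E = 15+5 = 20
ES_F = max(EF_B=8, EF_E=20) = 20; EF_F = 20+8 = 28
ES_G = max(EF_A=15, EF_B=8) = 15; EF_G = 15+5 = 20
ES_H = 24; EF_H = 24+5 = 29
ES_I = max(EF_D=30, EF_E=20, EF_F=28, EF_G=20, EF_H=29) = 30; EF_I = 30+4 = 34
Expected project duration μ = 34 hours. Critical path: A → D → I.

34 hours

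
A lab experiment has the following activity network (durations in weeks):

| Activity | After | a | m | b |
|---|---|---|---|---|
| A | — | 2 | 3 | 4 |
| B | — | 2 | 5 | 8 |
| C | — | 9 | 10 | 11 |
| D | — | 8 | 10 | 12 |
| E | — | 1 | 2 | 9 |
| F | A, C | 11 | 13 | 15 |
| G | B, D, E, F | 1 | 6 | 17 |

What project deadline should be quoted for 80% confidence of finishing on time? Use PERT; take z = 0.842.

te_A = (2 + 4·3 + 4)/6 = 18/6 = 3; σ²_A = ((4−2)/6)² = 0.111
te_B = (2 + 4·5 + 8)/6 = 30/6 = 5; σ²_B = ((8−2)/6)² = 1.000
te_C = (9 + 4·10 + 11)/6 = 60/6 = 10; σ²_C = ((11−9)/6)² = 0.111
te_D = (8 + 4·10 + 12)/6 = 60/6 = 10; σ²_D = ((12−8)/6)² = 0.444
te_E = (1 + 4·2 + 9)/6 = 18/6 = 3; σ²_E = ((9−1)/6)² = 1.778
te_F = (11 + 4·13 + 15)/6 = 78/6 = 13; σ²_F = ((15−11)/6)² = 0.444
te_G = (1 + 4·6 + 17)/6 = 42/6 = 7; σ²_G = ((17−1)/6)² = 7.111

Forward pass:
ES_A = 0; EF_A = 3
ES_B = 0; EF_B = 5
ES_C = 0; EF_C = 10
ES_D = 0; EF_D = 10
ES_E = 0; EF_E = 3
ES_F = max(EF_A=3, EF_C=10) = 10; EF_F = 10+13 = 23
ES_G = max(EF_B=5, EF_D=10, EF_E=3, EF_F=23) = 23; EF_G = 23+7 = 30
Expected project duration μ = 30 weeks. Critical path: C → F → G.

Variance along critical path = 0.111 + 0.444 + 7.111 = 7.667; σ = 2.769 weeks.
D = μ + z·σ = 30 + 0.842·2.769 = 32.3 weeks

32.3 weeks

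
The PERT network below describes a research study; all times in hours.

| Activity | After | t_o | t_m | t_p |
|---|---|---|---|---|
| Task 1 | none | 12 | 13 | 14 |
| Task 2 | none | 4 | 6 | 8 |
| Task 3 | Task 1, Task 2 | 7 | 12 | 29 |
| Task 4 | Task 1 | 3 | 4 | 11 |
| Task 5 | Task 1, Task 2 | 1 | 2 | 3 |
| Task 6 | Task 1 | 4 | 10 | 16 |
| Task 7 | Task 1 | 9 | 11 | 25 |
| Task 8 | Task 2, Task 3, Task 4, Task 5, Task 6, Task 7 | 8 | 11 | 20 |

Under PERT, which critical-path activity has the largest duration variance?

te_Task 1 = (12 + 4·13 + 14)/6 = 78/6 = 13; σ²_Task 1 = ((14−12)/6)² = 0.111
te_Task 2 = (4 + 4·6 + 8)/6 = 36/6 = 6; σ²_Task 2 = ((8−4)/6)² = 0.444
te_Task 3 = (7 + 4·12 + 29)/6 = 84/6 = 14; σ²_Task 3 = ((29−7)/6)² = 13.444
te_Task 4 = (3 + 4·4 + 11)/6 = 30/6 = 5; σ²_Task 4 = ((11−3)/6)² = 1.778
te_Task 5 = (1 + 4·2 + 3)/6 = 12/6 = 2; σ²_Task 5 = ((3−1)/6)² = 0.111
te_Task 6 = (4 + 4·10 + 16)/6 = 60/6 = 10; σ²_Task 6 = ((16−4)/6)² = 4.000
te_Task 7 = (9 + 4·11 + 25)/6 = 78/6 = 13; σ²_Task 7 = ((25−9)/6)² = 7.111
te_Task 8 = (8 + 4·11 + 20)/6 = 72/6 = 12; σ²_Task 8 = ((20−8)/6)² = 4.000

Forward pass:
ES_Task 1 = 0; EF_Task 1 = 13
ES_Task 2 = 0; EF_Task 2 = 6
ES_Task 3 = max(EF_Task 1=13, EF_Task 2=6) = 13; EF_Task 3 = 13+14 = 27
ES_Task 4 = 13; EF_Task 4 = 13+5 = 18
ES_Task 5 = max(EF_Task 1=13, EF_Task 2=6) = 13; EF_Task 5 = 13+2 = 15
ES_Task 6 = 13; EF_Task 6 = 13+10 = 23
ES_Task 7 = 13; EF_Task 7 = 13+13 = 26
ES_Task 8 = max(EF_Task 2=6, EF_Task 3=27, EF_Task 4=18, EF_Task 5=15, EF_Task 6=23, EF_Task 7=26) = 27; EF_Task 8 = 27+12 = 39
Expected project duration μ = 39 hours. Critical path: Task 1 → Task 3 → Task 8.

Variances on critical path: σ²_Task 1=0.111, σ²_Task 3=13.444, σ²_Task 8=4.000.
Largest is σ²_Task 3 = 13.444.

Task 3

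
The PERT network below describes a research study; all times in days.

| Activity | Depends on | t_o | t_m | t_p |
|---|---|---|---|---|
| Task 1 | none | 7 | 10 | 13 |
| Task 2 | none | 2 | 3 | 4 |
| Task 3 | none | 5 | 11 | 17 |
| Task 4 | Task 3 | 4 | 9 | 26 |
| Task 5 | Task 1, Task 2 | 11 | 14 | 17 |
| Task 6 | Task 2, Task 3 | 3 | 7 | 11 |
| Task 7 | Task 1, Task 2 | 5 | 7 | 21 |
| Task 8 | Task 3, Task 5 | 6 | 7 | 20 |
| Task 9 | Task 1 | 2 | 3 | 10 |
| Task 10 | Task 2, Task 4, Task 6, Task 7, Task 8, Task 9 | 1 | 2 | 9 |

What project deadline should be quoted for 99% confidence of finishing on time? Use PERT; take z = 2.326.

te_Task 1 = (7 + 4·10 + 13)/6 = 60/6 = 10; σ²_Task 1 = ((13−7)/6)² = 1.000
te_Task 2 = (2 + 4·3 + 4)/6 = 18/6 = 3; σ²_Task 2 = ((4−2)/6)² = 0.111
te_Task 3 = (5 + 4·11 + 17)/6 = 66/6 = 11; σ²_Task 3 = ((17−5)/6)² = 4.000
te_Task 4 = (4 + 4·9 + 26)/6 = 66/6 = 11; σ²_Task 4 = ((26−4)/6)² = 13.444
te_Task 5 = (11 + 4·14 + 17)/6 = 84/6 = 14; σ²_Task 5 = ((17−11)/6)² = 1.000
te_Task 6 = (3 + 4·7 + 11)/6 = 42/6 = 7; σ²_Task 6 = ((11−3)/6)² = 1.778
te_Task 7 = (5 + 4·7 + 21)/6 = 54/6 = 9; σ²_Task 7 = ((21−5)/6)² = 7.111
te_Task 8 = (6 + 4·7 + 20)/6 = 54/6 = 9; σ²_Task 8 = ((20−6)/6)² = 5.444
te_Task 9 = (2 + 4·3 + 10)/6 = 24/6 = 4; σ²_Task 9 = ((10−2)/6)² = 1.778
te_Task 10 = (1 + 4·2 + 9)/6 = 18/6 = 3; σ²_Task 10 = ((9−1)/6)² = 1.778

Forward pass:
ES_Task 1 = 0; EF_Task 1 = 10
ES_Task 2 = 0; EF_Task 2 = 3
ES_Task 3 = 0; EF_Task 3 = 11
ES_Task 4 = 11; EF_Task 4 = 11+11 = 22
ES_Task 5 = max(EF_Task 1=10, EF_Task 2=3) = 10; EF_Task 5 = 10+14 = 24
ES_Task 6 = max(EF_Task 2=3, EF_Task 3=11) = 11; EF_Task 6 = 11+7 = 18
ES_Task 7 = max(EF_Task 1=10, EF_Task 2=3) = 10; EF_Task 7 = 10+9 = 19
ES_Task 8 = max(EF_Task 3=11, EF_Task 5=24) = 24; EF_Task 8 = 24+9 = 33
ES_Task 9 = 10; EF_Task 9 = 10+4 = 14
ES_Task 10 = max(EF_Task 2=3, EF_Task 4=22, EF_Task 6=18, EF_Task 7=19, EF_Task 8=33, EF_Task 9=14) = 33; EF_Task 10 = 33+3 = 36
Expected project duration μ = 36 days. Critical path: Task 1 → Task 5 → Task 8 → Task 10.

Variance along critical path = 1.000 + 1.000 + 5.444 + 1.778 = 9.222; σ = 3.037 days.
D = μ + z·σ = 36 + 2.326·3.037 = 43.1 days

43.1 days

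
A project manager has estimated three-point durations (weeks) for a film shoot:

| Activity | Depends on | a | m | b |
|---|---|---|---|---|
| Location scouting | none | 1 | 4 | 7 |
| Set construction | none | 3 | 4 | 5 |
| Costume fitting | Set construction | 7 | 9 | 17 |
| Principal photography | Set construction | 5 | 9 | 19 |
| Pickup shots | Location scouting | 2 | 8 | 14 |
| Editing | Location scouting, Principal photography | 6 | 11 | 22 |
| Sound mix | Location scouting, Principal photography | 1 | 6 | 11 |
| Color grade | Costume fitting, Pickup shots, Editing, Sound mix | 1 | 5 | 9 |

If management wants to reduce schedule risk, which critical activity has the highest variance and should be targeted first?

Editing

te_Location scouting = (1 + 4·4 + 7)/6 = 24/6 = 4; σ²_Location scouting = ((7−1)/6)² = 1.000
te_Set construction = (3 + 4·4 + 5)/6 = 24/6 = 4; σ²_Set construction = ((5−3)/6)² = 0.111
te_Costume fitting = (7 + 4·9 + 17)/6 = 60/6 = 10; σ²_Costume fitting = ((17−7)/6)² = 2.778
te_Principal photography = (5 + 4·9 + 19)/6 = 60/6 = 10; σ²_Principal photography = ((19−5)/6)² = 5.444
te_Pickup shots = (2 + 4·8 + 14)/6 = 48/6 = 8; σ²_Pickup shots = ((14−2)/6)² = 4.000
te_Editing = (6 + 4·11 + 22)/6 = 72/6 = 12; σ²_Editing = ((22−6)/6)² = 7.111
te_Sound mix = (1 + 4·6 + 11)/6 = 36/6 = 6; σ²_Sound mix = ((11−1)/6)² = 2.778
te_Color grade = (1 + 4·5 + 9)/6 = 30/6 = 5; σ²_Color grade = ((9−1)/6)² = 1.778

Forward pass:
ES_Location scouting = 0; EF_Location scouting = 4
ES_Set construction = 0; EF_Set construction = 4
ES_Costume fitting = 4; EF_Costume fitting = 4+10 = 14
ES_Principal photography = 4; EF_Principal photography = 4+10 = 14
ES_Pickup shots = 4; EF_Pickup shots = 4+8 = 12
ES_Editing = max(EF_Location scouting=4, EF_Principal photography=14) = 14; EF_Editing = 14+12 = 26
ES_Sound mix = max(EF_Location scouting=4, EF_Principal photography=14) = 14; EF_Sound mix = 14+6 = 20
ES_Color grade = max(EF_Costume fitting=14, EF_Pickup shots=12, EF_Editing=26, EF_Sound mix=20) = 26; EF_Color grade = 26+5 = 31
Expected project duration μ = 31 weeks. Critical path: Set construction → Principal photography → Editing → Color grade.

Variances on critical path: σ²_Set construction=0.111, σ²_Principal photography=5.444, σ²_Editing=7.111, σ²_Color grade=1.778.
Largest is σ²_Editing = 7.111.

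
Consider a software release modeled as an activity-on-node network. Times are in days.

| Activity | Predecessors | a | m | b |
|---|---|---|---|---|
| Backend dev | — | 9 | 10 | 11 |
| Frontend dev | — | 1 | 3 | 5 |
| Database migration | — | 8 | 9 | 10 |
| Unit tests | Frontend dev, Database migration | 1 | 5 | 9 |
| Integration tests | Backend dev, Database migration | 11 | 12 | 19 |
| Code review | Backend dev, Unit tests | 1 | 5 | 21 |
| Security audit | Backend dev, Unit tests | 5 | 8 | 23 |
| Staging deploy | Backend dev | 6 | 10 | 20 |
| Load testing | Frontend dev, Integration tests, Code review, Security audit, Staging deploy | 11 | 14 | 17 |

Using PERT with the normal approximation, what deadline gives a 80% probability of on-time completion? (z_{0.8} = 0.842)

40.9 days

te_Backend dev = (9 + 4·10 + 11)/6 = 60/6 = 10; σ²_Backend dev = ((11−9)/6)² = 0.111
te_Frontend dev = (1 + 4·3 + 5)/6 = 18/6 = 3; σ²_Frontend dev = ((5−1)/6)² = 0.444
te_Database migration = (8 + 4·9 + 10)/6 = 54/6 = 9; σ²_Database migration = ((10−8)/6)² = 0.111
te_Unit tests = (1 + 4·5 + 9)/6 = 30/6 = 5; σ²_Unit tests = ((9−1)/6)² = 1.778
te_Integration tests = (11 + 4·12 + 19)/6 = 78/6 = 13; σ²_Integration tests = ((19−11)/6)² = 1.778
te_Code review = (1 + 4·5 + 21)/6 = 42/6 = 7; σ²_Code review = ((21−1)/6)² = 11.111
te_Security audit = (5 + 4·8 + 23)/6 = 60/6 = 10; σ²_Security audit = ((23−5)/6)² = 9.000
te_Staging deploy = (6 + 4·10 + 20)/6 = 66/6 = 11; σ²_Staging deploy = ((20−6)/6)² = 5.444
te_Load testing = (11 + 4·14 + 17)/6 = 84/6 = 14; σ²_Load testing = ((17−11)/6)² = 1.000

Forward pass:
ES_Backend dev = 0; EF_Backend dev = 10
ES_Frontend dev = 0; EF_Frontend dev = 3
ES_Database migration = 0; EF_Database migration = 9
ES_Unit tests = max(EF_Frontend dev=3, EF_Database migration=9) = 9; EF_Unit tests = 9+5 = 14
ES_Integration tests = max(EF_Backend dev=10, EF_Database migration=9) = 10; EF_Integration tests = 10+13 = 23
ES_Code review = max(EF_Backend dev=10, EF_Unit tests=14) = 14; EF_Code review = 14+7 = 21
ES_Security audit = max(EF_Backend dev=10, EF_Unit tests=14) = 14; EF_Security audit = 14+10 = 24
ES_Staging deploy = 10; EF_Staging deploy = 10+11 = 21
ES_Load testing = max(EF_Frontend dev=3, EF_Integration tests=23, EF_Code review=21, EF_Security audit=24, EF_Staging deploy=21) = 24; EF_Load testing = 24+14 = 38
Expected project duration μ = 38 days. Critical path: Database migration → Unit tests → Security audit → Load testing.

Variance along critical path = 0.111 + 1.778 + 9.000 + 1.000 = 11.889; σ = 3.448 days.
D = μ + z·σ = 38 + 0.842·3.448 = 40.9 days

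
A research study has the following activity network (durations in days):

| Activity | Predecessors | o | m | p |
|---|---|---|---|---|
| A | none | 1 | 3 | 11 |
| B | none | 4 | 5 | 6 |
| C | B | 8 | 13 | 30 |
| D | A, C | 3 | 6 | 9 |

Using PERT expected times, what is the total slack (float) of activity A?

16 days

te_A = (1 + 4·3 + 11)/6 = 24/6 = 4
te_B = (4 + 4·5 + 6)/6 = 30/6 = 5
te_C = (8 + 4·13 + 30)/6 = 90/6 = 15
te_D = (3 + 4·6 + 9)/6 = 36/6 = 6

Forward pass:
ES_A = 0; EF_A = 4
ES_B = 0; EF_B = 5
ES_C = 5; EF_C = 5+15 = 20
ES_D = max(EF_A=4, EF_C=20) = 20; EF_D = 20+6 = 26
Expected project duration μ = 26 days. Critical path: B → C → D.

Backward pass:
LF_D = 26; LS_D = 26−6 = 20
LF_C = LS_D = 20; LS_C = 20−15 = 5
LF_B = LS_C = 5; LS_B = 5−5 = 0
LF_A = LS_D = 20; LS_A = 20−4 = 16
Slack_A = LS_A − ES_A = 16 − 0 = 16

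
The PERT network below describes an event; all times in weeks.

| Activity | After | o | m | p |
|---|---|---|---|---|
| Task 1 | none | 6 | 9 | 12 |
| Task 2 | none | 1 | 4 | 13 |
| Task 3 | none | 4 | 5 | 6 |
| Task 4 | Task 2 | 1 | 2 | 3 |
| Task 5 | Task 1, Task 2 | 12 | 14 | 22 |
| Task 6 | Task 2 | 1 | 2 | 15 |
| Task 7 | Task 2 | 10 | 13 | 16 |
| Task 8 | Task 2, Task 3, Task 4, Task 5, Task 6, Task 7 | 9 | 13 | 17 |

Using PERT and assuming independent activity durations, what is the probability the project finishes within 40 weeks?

te_Task 1 = (6 + 4·9 + 12)/6 = 54/6 = 9; σ²_Task 1 = ((12−6)/6)² = 1.000
te_Task 2 = (1 + 4·4 + 13)/6 = 30/6 = 5; σ²_Task 2 = ((13−1)/6)² = 4.000
te_Task 3 = (4 + 4·5 + 6)/6 = 30/6 = 5; σ²_Task 3 = ((6−4)/6)² = 0.111
te_Task 4 = (1 + 4·2 + 3)/6 = 12/6 = 2; σ²_Task 4 = ((3−1)/6)² = 0.111
te_Task 5 = (12 + 4·14 + 22)/6 = 90/6 = 15; σ²_Task 5 = ((22−12)/6)² = 2.778
te_Task 6 = (1 + 4·2 + 15)/6 = 24/6 = 4; σ²_Task 6 = ((15−1)/6)² = 5.444
te_Task 7 = (10 + 4·13 + 16)/6 = 78/6 = 13; σ²_Task 7 = ((16−10)/6)² = 1.000
te_Task 8 = (9 + 4·13 + 17)/6 = 78/6 = 13; σ²_Task 8 = ((17−9)/6)² = 1.778

Forward pass:
ES_Task 1 = 0; EF_Task 1 = 9
ES_Task 2 = 0; EF_Task 2 = 5
ES_Task 3 = 0; EF_Task 3 = 5
ES_Task 4 = 5; EF_Task 4 = 5+2 = 7
ES_Task 5 = max(EF_Task 1=9, EF_Task 2=5) = 9; EF_Task 5 = 9+15 = 24
ES_Task 6 = 5; EF_Task 6 = 5+4 = 9
ES_Task 7 = 5; EF_Task 7 = 5+13 = 18
ES_Task 8 = max(EF_Task 2=5, EF_Task 3=5, EF_Task 4=7, EF_Task 5=24, EF_Task 6=9, EF_Task 7=18) = 24; EF_Task 8 = 24+13 = 37
Expected project duration μ = 37 weeks. Critical path: Task 1 → Task 5 → Task 8.

Variance along critical path = 1.000 + 2.778 + 1.778 = 5.556; σ = √5.556 = 2.357 weeks.
Z = (40 − 37) / 2.357 = 1.273
P(T ≤ 40) = Φ(1.273) ≈ 0.898

0.898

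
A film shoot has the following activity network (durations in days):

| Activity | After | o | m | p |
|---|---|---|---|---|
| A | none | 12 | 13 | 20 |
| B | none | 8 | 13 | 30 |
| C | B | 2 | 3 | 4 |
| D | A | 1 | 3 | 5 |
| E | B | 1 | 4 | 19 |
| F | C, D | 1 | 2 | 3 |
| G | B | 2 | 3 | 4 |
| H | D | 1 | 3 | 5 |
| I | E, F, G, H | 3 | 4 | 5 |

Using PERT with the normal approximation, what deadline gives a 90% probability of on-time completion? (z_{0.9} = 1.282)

te_A = (12 + 4·13 + 20)/6 = 84/6 = 14; σ²_A = ((20−12)/6)² = 1.778
te_B = (8 + 4·13 + 30)/6 = 90/6 = 15; σ²_B = ((30−8)/6)² = 13.444
te_C = (2 + 4·3 + 4)/6 = 18/6 = 3; σ²_C = ((4−2)/6)² = 0.111
te_D = (1 + 4·3 + 5)/6 = 18/6 = 3; σ²_D = ((5−1)/6)² = 0.444
te_E = (1 + 4·4 + 19)/6 = 36/6 = 6; σ²_E = ((19−1)/6)² = 9.000
te_F = (1 + 4·2 + 3)/6 = 12/6 = 2; σ²_F = ((3−1)/6)² = 0.111
te_G = (2 + 4·3 + 4)/6 = 18/6 = 3; σ²_G = ((4−2)/6)² = 0.111
te_H = (1 + 4·3 + 5)/6 = 18/6 = 3; σ²_H = ((5−1)/6)² = 0.444
te_I = (3 + 4·4 + 5)/6 = 24/6 = 4; σ²_I = ((5−3)/6)² = 0.111

Forward pass:
ES_A = 0; EF_A = 14
ES_B = 0; EF_B = 15
ES_C = 15; EF_C = 15+3 = 18
ES_D = 14; EF_D = 14+3 = 17
ES_E = 15; EF_E = 15+6 = 21
ES_F = max(EF_C=18, EF_D=17) = 18; EF_F = 18+2 = 20
ES_G = 15; EF_G = 15+3 = 18
ES_H = 17; EF_H = 17+3 = 20
ES_I = max(EF_E=21, EF_F=20, EF_G=18, EF_H=20) = 21; EF_I = 21+4 = 25
Expected project duration μ = 25 days. Critical path: B → E → I.

Variance along critical path = 13.444 + 9.000 + 0.111 = 22.556; σ = 4.749 days.
D = μ + z·σ = 25 + 1.282·4.749 = 31.1 days

31.1 days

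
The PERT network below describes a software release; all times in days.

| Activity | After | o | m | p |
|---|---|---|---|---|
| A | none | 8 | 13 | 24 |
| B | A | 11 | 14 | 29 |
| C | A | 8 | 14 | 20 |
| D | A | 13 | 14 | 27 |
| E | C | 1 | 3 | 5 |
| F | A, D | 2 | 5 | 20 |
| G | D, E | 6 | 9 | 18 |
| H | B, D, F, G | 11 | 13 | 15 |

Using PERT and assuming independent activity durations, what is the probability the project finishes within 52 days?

te_A = (8 + 4·13 + 24)/6 = 84/6 = 14; σ²_A = ((24−8)/6)² = 7.111
te_B = (11 + 4·14 + 29)/6 = 96/6 = 16; σ²_B = ((29−11)/6)² = 9.000
te_C = (8 + 4·14 + 20)/6 = 84/6 = 14; σ²_C = ((20−8)/6)² = 4.000
te_D = (13 + 4·14 + 27)/6 = 96/6 = 16; σ²_D = ((27−13)/6)² = 5.444
te_E = (1 + 4·3 + 5)/6 = 18/6 = 3; σ²_E = ((5−1)/6)² = 0.444
te_F = (2 + 4·5 + 20)/6 = 42/6 = 7; σ²_F = ((20−2)/6)² = 9.000
te_G = (6 + 4·9 + 18)/6 = 60/6 = 10; σ²_G = ((18−6)/6)² = 4.000
te_H = (11 + 4·13 + 15)/6 = 78/6 = 13; σ²_H = ((15−11)/6)² = 0.444

Forward pass:
ES_A = 0; EF_A = 14
ES_B = 14; EF_B = 14+16 = 30
ES_C = 14; EF_C = 14+14 = 28
ES_D = 14; EF_D = 14+16 = 30
ES_E = 28; EF_E = 28+3 = 31
ES_F = max(EF_A=14, EF_D=30) = 30; EF_F = 30+7 = 37
ES_G = max(EF_D=30, EF_E=31) = 31; EF_G = 31+10 = 41
ES_H = max(EF_B=30, EF_D=30, EF_F=37, EF_G=41) = 41; EF_H = 41+13 = 54
Expected project duration μ = 54 days. Critical path: A → C → E → G → H.

Variance along critical path = 7.111 + 4.000 + 0.444 + 4.000 + 0.444 = 16.000; σ = √16.000 = 4.000 days.
Z = (52 − 54) / 4.000 = -0.500
P(T ≤ 52) = Φ(-0.500) ≈ 0.309

0.309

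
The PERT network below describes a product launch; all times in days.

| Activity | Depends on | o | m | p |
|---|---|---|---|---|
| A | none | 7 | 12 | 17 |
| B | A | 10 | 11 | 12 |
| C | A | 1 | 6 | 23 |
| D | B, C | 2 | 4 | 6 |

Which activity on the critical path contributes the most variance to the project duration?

te_A = (7 + 4·12 + 17)/6 = 72/6 = 12; σ²_A = ((17−7)/6)² = 2.778
te_B = (10 + 4·11 + 12)/6 = 66/6 = 11; σ²_B = ((12−10)/6)² = 0.111
te_C = (1 + 4·6 + 23)/6 = 48/6 = 8; σ²_C = ((23−1)/6)² = 13.444
te_D = (2 + 4·4 + 6)/6 = 24/6 = 4; σ²_D = ((6−2)/6)² = 0.444

Forward pass:
ES_A = 0; EF_A = 12
ES_B = 12; EF_B = 12+11 = 23
ES_C = 12; EF_C = 12+8 = 20
ES_D = max(EF_B=23, EF_C=20) = 23; EF_D = 23+4 = 27
Expected project duration μ = 27 days. Critical path: A → B → D.

Variances on critical path: σ²_A=2.778, σ²_B=0.111, σ²_D=0.444.
Largest is σ²_A = 2.778.

A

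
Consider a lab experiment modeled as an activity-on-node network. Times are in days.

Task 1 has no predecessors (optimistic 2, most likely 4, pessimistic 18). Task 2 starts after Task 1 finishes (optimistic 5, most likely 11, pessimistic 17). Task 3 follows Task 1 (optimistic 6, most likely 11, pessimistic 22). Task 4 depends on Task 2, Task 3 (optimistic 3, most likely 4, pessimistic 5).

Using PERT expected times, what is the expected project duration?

te_Task 1 = (2 + 4·4 + 18)/6 = 36/6 = 6
te_Task 2 = (5 + 4·11 + 17)/6 = 66/6 = 11
te_Task 3 = (6 + 4·11 + 22)/6 = 72/6 = 12
te_Task 4 = (3 + 4·4 + 5)/6 = 24/6 = 4

Forward pass:
ES_Task 1 = 0; EF_Task 1 = 6
ES_Task 2 = 6; EF_Task 2 = 6+11 = 17
ES_Task 3 = 6; EF_Task 3 = 6+12 = 18
ES_Task 4 = max(EF_Task 2=17, EF_Task 3=18) = 18; EF_Task 4 = 18+4 = 22
Expected project duration μ = 22 days. Critical path: Task 1 → Task 3 → Task 4.

22 days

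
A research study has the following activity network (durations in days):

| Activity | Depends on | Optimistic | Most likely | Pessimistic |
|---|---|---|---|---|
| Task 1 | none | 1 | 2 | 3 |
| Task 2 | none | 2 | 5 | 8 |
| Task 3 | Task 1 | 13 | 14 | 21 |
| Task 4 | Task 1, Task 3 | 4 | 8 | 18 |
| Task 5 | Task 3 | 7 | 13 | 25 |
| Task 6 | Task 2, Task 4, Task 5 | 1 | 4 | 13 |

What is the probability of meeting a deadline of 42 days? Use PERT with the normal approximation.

0.940

te_Task 1 = (1 + 4·2 + 3)/6 = 12/6 = 2; σ²_Task 1 = ((3−1)/6)² = 0.111
te_Task 2 = (2 + 4·5 + 8)/6 = 30/6 = 5; σ²_Task 2 = ((8−2)/6)² = 1.000
te_Task 3 = (13 + 4·14 + 21)/6 = 90/6 = 15; σ²_Task 3 = ((21−13)/6)² = 1.778
te_Task 4 = (4 + 4·8 + 18)/6 = 54/6 = 9; σ²_Task 4 = ((18−4)/6)² = 5.444
te_Task 5 = (7 + 4·13 + 25)/6 = 84/6 = 14; σ²_Task 5 = ((25−7)/6)² = 9.000
te_Task 6 = (1 + 4·4 + 13)/6 = 30/6 = 5; σ²_Task 6 = ((13−1)/6)² = 4.000

Forward pass:
ES_Task 1 = 0; EF_Task 1 = 2
ES_Task 2 = 0; EF_Task 2 = 5
ES_Task 3 = 2; EF_Task 3 = 2+15 = 17
ES_Task 4 = max(EF_Task 1=2, EF_Task 3=17) = 17; EF_Task 4 = 17+9 = 26
ES_Task 5 = 17; EF_Task 5 = 17+14 = 31
ES_Task 6 = max(EF_Task 2=5, EF_Task 4=26, EF_Task 5=31) = 31; EF_Task 6 = 31+5 = 36
Expected project duration μ = 36 days. Critical path: Task 1 → Task 3 → Task 5 → Task 6.

Variance along critical path = 0.111 + 1.778 + 9.000 + 4.000 = 14.889; σ = √14.889 = 3.859 days.
Z = (42 − 36) / 3.859 = 1.555
P(T ≤ 42) = Φ(1.555) ≈ 0.940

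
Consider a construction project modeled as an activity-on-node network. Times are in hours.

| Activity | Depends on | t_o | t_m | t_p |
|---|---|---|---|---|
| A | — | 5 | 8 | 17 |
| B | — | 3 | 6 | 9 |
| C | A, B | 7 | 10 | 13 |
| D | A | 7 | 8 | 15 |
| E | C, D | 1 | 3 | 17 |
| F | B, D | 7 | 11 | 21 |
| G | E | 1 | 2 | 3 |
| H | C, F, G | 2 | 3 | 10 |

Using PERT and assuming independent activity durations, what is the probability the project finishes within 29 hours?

0.083

te_A = (5 + 4·8 + 17)/6 = 54/6 = 9; σ²_A = ((17−5)/6)² = 4.000
te_B = (3 + 4·6 + 9)/6 = 36/6 = 6; σ²_B = ((9−3)/6)² = 1.000
te_C = (7 + 4·10 + 13)/6 = 60/6 = 10; σ²_C = ((13−7)/6)² = 1.000
te_D = (7 + 4·8 + 15)/6 = 54/6 = 9; σ²_D = ((15−7)/6)² = 1.778
te_E = (1 + 4·3 + 17)/6 = 30/6 = 5; σ²_E = ((17−1)/6)² = 7.111
te_F = (7 + 4·11 + 21)/6 = 72/6 = 12; σ²_F = ((21−7)/6)² = 5.444
te_G = (1 + 4·2 + 3)/6 = 12/6 = 2; σ²_G = ((3−1)/6)² = 0.111
te_H = (2 + 4·3 + 10)/6 = 24/6 = 4; σ²_H = ((10−2)/6)² = 1.778

Forward pass:
ES_A = 0; EF_A = 9
ES_B = 0; EF_B = 6
ES_C = max(EF_A=9, EF_B=6) = 9; EF_C = 9+10 = 19
ES_D = 9; EF_D = 9+9 = 18
ES_E = max(EF_C=19, EF_D=18) = 19; EF_E = 19+5 = 24
ES_F = max(EF_B=6, EF_D=18) = 18; EF_F = 18+12 = 30
ES_G = 24; EF_G = 24+2 = 26
ES_H = max(EF_C=19, EF_F=30, EF_G=26) = 30; EF_H = 30+4 = 34
Expected project duration μ = 34 hours. Critical path: A → D → F → H.

Variance along critical path = 4.000 + 1.778 + 5.444 + 1.778 = 13.000; σ = √13.000 = 3.606 hours.
Z = (29 − 34) / 3.606 = -1.387
P(T ≤ 29) = Φ(-1.387) ≈ 0.083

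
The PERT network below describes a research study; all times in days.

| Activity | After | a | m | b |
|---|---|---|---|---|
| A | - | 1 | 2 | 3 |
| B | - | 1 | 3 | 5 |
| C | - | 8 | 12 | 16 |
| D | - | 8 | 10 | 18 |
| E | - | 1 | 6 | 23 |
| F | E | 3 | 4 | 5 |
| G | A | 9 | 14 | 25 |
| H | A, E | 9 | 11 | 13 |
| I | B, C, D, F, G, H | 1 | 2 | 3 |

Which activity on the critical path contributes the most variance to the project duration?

E

te_A = (1 + 4·2 + 3)/6 = 12/6 = 2; σ²_A = ((3−1)/6)² = 0.111
te_B = (1 + 4·3 + 5)/6 = 18/6 = 3; σ²_B = ((5−1)/6)² = 0.444
te_C = (8 + 4·12 + 16)/6 = 72/6 = 12; σ²_C = ((16−8)/6)² = 1.778
te_D = (8 + 4·10 + 18)/6 = 66/6 = 11; σ²_D = ((18−8)/6)² = 2.778
te_E = (1 + 4·6 + 23)/6 = 48/6 = 8; σ²_E = ((23−1)/6)² = 13.444
te_F = (3 + 4·4 + 5)/6 = 24/6 = 4; σ²_F = ((5−3)/6)² = 0.111
te_G = (9 + 4·14 + 25)/6 = 90/6 = 15; σ²_G = ((25−9)/6)² = 7.111
te_H = (9 + 4·11 + 13)/6 = 66/6 = 11; σ²_H = ((13−9)/6)² = 0.444
te_I = (1 + 4·2 + 3)/6 = 12/6 = 2; σ²_I = ((3−1)/6)² = 0.111

Forward pass:
ES_A = 0; EF_A = 2
ES_B = 0; EF_B = 3
ES_C = 0; EF_C = 12
ES_D = 0; EF_D = 11
ES_E = 0; EF_E = 8
ES_F = 8; EF_F = 8+4 = 12
ES_G = 2; EF_G = 2+15 = 17
ES_H = max(EF_A=2, EF_E=8) = 8; EF_H = 8+11 = 19
ES_I = max(EF_B=3, EF_C=12, EF_D=11, EF_F=12, EF_G=17, EF_H=19) = 19; EF_I = 19+2 = 21
Expected project duration μ = 21 days. Critical path: E → H → I.

Variances on critical path: σ²_E=13.444, σ²_H=0.444, σ²_I=0.111.
Largest is σ²_E = 13.444.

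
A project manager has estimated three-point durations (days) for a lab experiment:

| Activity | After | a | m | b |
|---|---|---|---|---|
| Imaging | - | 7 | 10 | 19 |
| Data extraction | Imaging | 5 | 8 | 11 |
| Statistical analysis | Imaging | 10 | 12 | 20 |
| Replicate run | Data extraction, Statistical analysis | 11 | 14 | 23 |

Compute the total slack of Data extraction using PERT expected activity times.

5 days

te_Imaging = (7 + 4·10 + 19)/6 = 66/6 = 11
te_Data extraction = (5 + 4·8 + 11)/6 = 48/6 = 8
te_Statistical analysis = (10 + 4·12 + 20)/6 = 78/6 = 13
te_Replicate run = (11 + 4·14 + 23)/6 = 90/6 = 15

Forward pass:
ES_Imaging = 0; EF_Imaging = 11
ES_Data extraction = 11; EF_Data extraction = 11+8 = 19
ES_Statistical analysis = 11; EF_Statistical analysis = 11+13 = 24
ES_Replicate run = max(EF_Data extraction=19, EF_Statistical analysis=24) = 24; EF_Replicate run = 24+15 = 39
Expected project duration μ = 39 days. Critical path: Imaging → Statistical analysis → Replicate run.

Backward pass:
LF_Replicate run = 39; LS_Replicate run = 39−15 = 24
LF_Statistical analysis = LS_Replicate run = 24; LS_Statistical analysis = 24−13 = 11
LF_Data extraction = LS_Replicate run = 24; LS_Data extraction = 24−8 = 16
LF_Imaging = min(LS_Data extraction=16, LS_Statistical analysis=11) = 11; LS_Imaging = 11−11 = 0
Slack_Data extraction = LS_Data extraction − ES_Data extraction = 16 − 11 = 5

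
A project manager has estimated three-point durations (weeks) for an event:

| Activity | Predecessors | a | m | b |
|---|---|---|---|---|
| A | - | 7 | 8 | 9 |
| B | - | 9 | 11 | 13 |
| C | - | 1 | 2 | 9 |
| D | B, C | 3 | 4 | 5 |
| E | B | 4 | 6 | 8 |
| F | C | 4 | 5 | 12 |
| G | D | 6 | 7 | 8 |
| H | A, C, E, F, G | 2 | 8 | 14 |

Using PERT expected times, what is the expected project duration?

te_A = (7 + 4·8 + 9)/6 = 48/6 = 8
te_B = (9 + 4·11 + 13)/6 = 66/6 = 11
te_C = (1 + 4·2 + 9)/6 = 18/6 = 3
te_D = (3 + 4·4 + 5)/6 = 24/6 = 4
te_E = (4 + 4·6 + 8)/6 = 36/6 = 6
te_F = (4 + 4·5 + 12)/6 = 36/6 = 6
te_G = (6 + 4·7 + 8)/6 = 42/6 = 7
te_H = (2 + 4·8 + 14)/6 = 48/6 = 8

Forward pass:
ES_A = 0; EF_A = 8
ES_B = 0; EF_B = 11
ES_C = 0; EF_C = 3
ES_D = max(EF_B=11, EF_C=3) = 11; EF_D = 11+4 = 15
ES_E = 11; EF_E = 11+6 = 17
ES_F = 3; EF_F = 3+6 = 9
ES_G = 15; EF_G = 15+7 = 22
ES_H = max(EF_A=8, EF_C=3, EF_E=17, EF_F=9, EF_G=22) = 22; EF_H = 22+8 = 30
Expected project duration μ = 30 weeks. Critical path: B → D → G → H.

30 weeks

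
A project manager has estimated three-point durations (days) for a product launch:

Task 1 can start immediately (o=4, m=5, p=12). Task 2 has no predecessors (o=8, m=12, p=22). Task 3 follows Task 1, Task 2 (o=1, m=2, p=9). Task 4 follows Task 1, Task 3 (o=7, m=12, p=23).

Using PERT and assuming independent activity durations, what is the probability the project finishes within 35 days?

0.943

te_Task 1 = (4 + 4·5 + 12)/6 = 36/6 = 6; σ²_Task 1 = ((12−4)/6)² = 1.778
te_Task 2 = (8 + 4·12 + 22)/6 = 78/6 = 13; σ²_Task 2 = ((22−8)/6)² = 5.444
te_Task 3 = (1 + 4·2 + 9)/6 = 18/6 = 3; σ²_Task 3 = ((9−1)/6)² = 1.778
te_Task 4 = (7 + 4·12 + 23)/6 = 78/6 = 13; σ²_Task 4 = ((23−7)/6)² = 7.111

Forward pass:
ES_Task 1 = 0; EF_Task 1 = 6
ES_Task 2 = 0; EF_Task 2 = 13
ES_Task 3 = max(EF_Task 1=6, EF_Task 2=13) = 13; EF_Task 3 = 13+3 = 16
ES_Task 4 = max(EF_Task 1=6, EF_Task 3=16) = 16; EF_Task 4 = 16+13 = 29
Expected project duration μ = 29 days. Critical path: Task 2 → Task 3 → Task 4.

Variance along critical path = 5.444 + 1.778 + 7.111 = 14.333; σ = √14.333 = 3.786 days.
Z = (35 − 29) / 3.786 = 1.585
P(T ≤ 35) = Φ(1.585) ≈ 0.943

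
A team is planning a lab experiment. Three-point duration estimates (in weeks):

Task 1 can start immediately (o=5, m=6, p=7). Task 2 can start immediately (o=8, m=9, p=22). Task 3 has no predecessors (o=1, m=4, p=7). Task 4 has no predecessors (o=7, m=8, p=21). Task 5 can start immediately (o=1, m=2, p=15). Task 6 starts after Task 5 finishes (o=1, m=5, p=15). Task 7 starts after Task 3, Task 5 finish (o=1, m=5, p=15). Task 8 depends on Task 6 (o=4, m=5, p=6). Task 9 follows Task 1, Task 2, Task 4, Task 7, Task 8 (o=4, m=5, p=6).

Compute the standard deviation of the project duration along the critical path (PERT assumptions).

3.33 weeks

te_Task 1 = (5 + 4·6 + 7)/6 = 36/6 = 6; σ²_Task 1 = ((7−5)/6)² = 0.111
te_Task 2 = (8 + 4·9 + 22)/6 = 66/6 = 11; σ²_Task 2 = ((22−8)/6)² = 5.444
te_Task 3 = (1 + 4·4 + 7)/6 = 24/6 = 4; σ²_Task 3 = ((7−1)/6)² = 1.000
te_Task 4 = (7 + 4·8 + 21)/6 = 60/6 = 10; σ²_Task 4 = ((21−7)/6)² = 5.444
te_Task 5 = (1 + 4·2 + 15)/6 = 24/6 = 4; σ²_Task 5 = ((15−1)/6)² = 5.444
te_Task 6 = (1 + 4·5 + 15)/6 = 36/6 = 6; σ²_Task 6 = ((15−1)/6)² = 5.444
te_Task 7 = (1 + 4·5 + 15)/6 = 36/6 = 6; σ²_Task 7 = ((15−1)/6)² = 5.444
te_Task 8 = (4 + 4·5 + 6)/6 = 30/6 = 5; σ²_Task 8 = ((6−4)/6)² = 0.111
te_Task 9 = (4 + 4·5 + 6)/6 = 30/6 = 5; σ²_Task 9 = ((6−4)/6)² = 0.111

Forward pass:
ES_Task 1 = 0; EF_Task 1 = 6
ES_Task 2 = 0; EF_Task 2 = 11
ES_Task 3 = 0; EF_Task 3 = 4
ES_Task 4 = 0; EF_Task 4 = 10
ES_Task 5 = 0; EF_Task 5 = 4
ES_Task 6 = 4; EF_Task 6 = 4+6 = 10
ES_Task 7 = max(EF_Task 3=4, EF_Task 5=4) = 4; EF_Task 7 = 4+6 = 10
ES_Task 8 = 10; EF_Task 8 = 10+5 = 15
ES_Task 9 = max(EF_Task 1=6, EF_Task 2=11, EF_Task 4=10, EF_Task 7=10, EF_Task 8=15) = 15; EF_Task 9 = 15+5 = 20
Expected project duration μ = 20 weeks. Critical path: Task 5 → Task 6 → Task 8 → Task 9.

Variance along critical path = 5.444 + 5.444 + 0.111 + 0.111 = 11.111
σ = √11.111 = 3.333 weeks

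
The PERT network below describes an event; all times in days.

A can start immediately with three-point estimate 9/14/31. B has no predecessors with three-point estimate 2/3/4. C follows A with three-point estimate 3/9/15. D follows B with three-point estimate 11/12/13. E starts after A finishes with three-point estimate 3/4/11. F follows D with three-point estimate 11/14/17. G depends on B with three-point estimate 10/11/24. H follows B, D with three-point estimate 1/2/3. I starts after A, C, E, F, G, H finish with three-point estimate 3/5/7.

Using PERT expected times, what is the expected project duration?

34 days

te_A = (9 + 4·14 + 31)/6 = 96/6 = 16
te_B = (2 + 4·3 + 4)/6 = 18/6 = 3
te_C = (3 + 4·9 + 15)/6 = 54/6 = 9
te_D = (11 + 4·12 + 13)/6 = 72/6 = 12
te_E = (3 + 4·4 + 11)/6 = 30/6 = 5
te_F = (11 + 4·14 + 17)/6 = 84/6 = 14
te_G = (10 + 4·11 + 24)/6 = 78/6 = 13
te_H = (1 + 4·2 + 3)/6 = 12/6 = 2
te_I = (3 + 4·5 + 7)/6 = 30/6 = 5

Forward pass:
ES_A = 0; EF_A = 16
ES_B = 0; EF_B = 3
ES_C = 16; EF_C = 16+9 = 25
ES_D = 3; EF_D = 3+12 = 15
ES_E = 16; EF_E = 16+5 = 21
ES_F = 15; EF_F = 15+14 = 29
ES_G = 3; EF_G = 3+13 = 16
ES_H = max(EF_B=3, EF_D=15) = 15; EF_H = 15+2 = 17
ES_I = max(EF_A=16, EF_C=25, EF_E=21, EF_F=29, EF_G=16, EF_H=17) = 29; EF_I = 29+5 = 34
Expected project duration μ = 34 days. Critical path: B → D → F → I.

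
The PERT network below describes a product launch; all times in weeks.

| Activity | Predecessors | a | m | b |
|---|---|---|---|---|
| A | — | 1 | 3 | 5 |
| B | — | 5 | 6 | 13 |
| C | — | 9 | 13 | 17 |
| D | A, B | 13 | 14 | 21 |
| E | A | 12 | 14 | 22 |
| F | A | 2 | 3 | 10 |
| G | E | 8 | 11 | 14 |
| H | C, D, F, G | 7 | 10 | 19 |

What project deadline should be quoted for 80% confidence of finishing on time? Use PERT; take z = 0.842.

42.4 weeks

te_A = (1 + 4·3 + 5)/6 = 18/6 = 3; σ²_A = ((5−1)/6)² = 0.444
te_B = (5 + 4·6 + 13)/6 = 42/6 = 7; σ²_B = ((13−5)/6)² = 1.778
te_C = (9 + 4·13 + 17)/6 = 78/6 = 13; σ²_C = ((17−9)/6)² = 1.778
te_D = (13 + 4·14 + 21)/6 = 90/6 = 15; σ²_D = ((21−13)/6)² = 1.778
te_E = (12 + 4·14 + 22)/6 = 90/6 = 15; σ²_E = ((22−12)/6)² = 2.778
te_F = (2 + 4·3 + 10)/6 = 24/6 = 4; σ²_F = ((10−2)/6)² = 1.778
te_G = (8 + 4·11 + 14)/6 = 66/6 = 11; σ²_G = ((14−8)/6)² = 1.000
te_H = (7 + 4·10 + 19)/6 = 66/6 = 11; σ²_H = ((19−7)/6)² = 4.000

Forward pass:
ES_A = 0; EF_A = 3
ES_B = 0; EF_B = 7
ES_C = 0; EF_C = 13
ES_D = max(EF_A=3, EF_B=7) = 7; EF_D = 7+15 = 22
ES_E = 3; EF_E = 3+15 = 18
ES_F = 3; EF_F = 3+4 = 7
ES_G = 18; EF_G = 18+11 = 29
ES_H = max(EF_C=13, EF_D=22, EF_F=7, EF_G=29) = 29; EF_H = 29+11 = 40
Expected project duration μ = 40 weeks. Critical path: A → E → G → H.

Variance along critical path = 0.444 + 2.778 + 1.000 + 4.000 = 8.222; σ = 2.867 weeks.
D = μ + z·σ = 40 + 0.842·2.867 = 42.4 weeks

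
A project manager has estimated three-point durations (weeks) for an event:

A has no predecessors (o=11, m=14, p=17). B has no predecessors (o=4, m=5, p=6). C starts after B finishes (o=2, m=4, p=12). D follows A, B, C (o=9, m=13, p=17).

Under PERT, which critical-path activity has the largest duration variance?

te_A = (11 + 4·14 + 17)/6 = 84/6 = 14; σ²_A = ((17−11)/6)² = 1.000
te_B = (4 + 4·5 + 6)/6 = 30/6 = 5; σ²_B = ((6−4)/6)² = 0.111
te_C = (2 + 4·4 + 12)/6 = 30/6 = 5; σ²_C = ((12−2)/6)² = 2.778
te_D = (9 + 4·13 + 17)/6 = 78/6 = 13; σ²_D = ((17−9)/6)² = 1.778

Forward pass:
ES_A = 0; EF_A = 14
ES_B = 0; EF_B = 5
ES_C = 5; EF_C = 5+5 = 10
ES_D = max(EF_A=14, EF_B=5, EF_C=10) = 14; EF_D = 14+13 = 27
Expected project duration μ = 27 weeks. Critical path: A → D.

Variances on critical path: σ²_A=1.000, σ²_D=1.778.
Largest is σ²_D = 1.778.

D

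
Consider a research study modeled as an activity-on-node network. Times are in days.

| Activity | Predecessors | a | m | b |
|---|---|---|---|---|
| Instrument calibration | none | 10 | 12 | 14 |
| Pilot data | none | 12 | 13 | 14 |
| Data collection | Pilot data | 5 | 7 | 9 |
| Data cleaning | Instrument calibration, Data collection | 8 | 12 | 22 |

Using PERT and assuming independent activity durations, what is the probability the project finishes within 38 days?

te_Instrument calibration = (10 + 4·12 + 14)/6 = 72/6 = 12; σ²_Instrument calibration = ((14−10)/6)² = 0.444
te_Pilot data = (12 + 4·13 + 14)/6 = 78/6 = 13; σ²_Pilot data = ((14−12)/6)² = 0.111
te_Data collection = (5 + 4·7 + 9)/6 = 42/6 = 7; σ²_Data collection = ((9−5)/6)² = 0.444
te_Data cleaning = (8 + 4·12 + 22)/6 = 78/6 = 13; σ²_Data cleaning = ((22−8)/6)² = 5.444

Forward pass:
ES_Instrument calibration = 0; EF_Instrument calibration = 12
ES_Pilot data = 0; EF_Pilot data = 13
ES_Data collection = 13; EF_Data collection = 13+7 = 20
ES_Data cleaning = max(EF_Instrument calibration=12, EF_Data collection=20) = 20; EF_Data cleaning = 20+13 = 33
Expected project duration μ = 33 days. Critical path: Pilot data → Data collection → Data cleaning.

Variance along critical path = 0.111 + 0.444 + 5.444 = 6.000; σ = √6.000 = 2.449 days.
Z = (38 − 33) / 2.449 = 2.041
P(T ≤ 38) = Φ(2.041) ≈ 0.979

0.979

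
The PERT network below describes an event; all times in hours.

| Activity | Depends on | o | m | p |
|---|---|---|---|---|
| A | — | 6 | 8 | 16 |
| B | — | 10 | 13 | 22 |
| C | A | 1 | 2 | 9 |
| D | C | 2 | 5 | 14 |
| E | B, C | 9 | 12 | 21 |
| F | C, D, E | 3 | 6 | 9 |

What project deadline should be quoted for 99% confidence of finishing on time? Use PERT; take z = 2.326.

40.0 hours

te_A = (6 + 4·8 + 16)/6 = 54/6 = 9; σ²_A = ((16−6)/6)² = 2.778
te_B = (10 + 4·13 + 22)/6 = 84/6 = 14; σ²_B = ((22−10)/6)² = 4.000
te_C = (1 + 4·2 + 9)/6 = 18/6 = 3; σ²_C = ((9−1)/6)² = 1.778
te_D = (2 + 4·5 + 14)/6 = 36/6 = 6; σ²_D = ((14−2)/6)² = 4.000
te_E = (9 + 4·12 + 21)/6 = 78/6 = 13; σ²_E = ((21−9)/6)² = 4.000
te_F = (3 + 4·6 + 9)/6 = 36/6 = 6; σ²_F = ((9−3)/6)² = 1.000

Forward pass:
ES_A = 0; EF_A = 9
ES_B = 0; EF_B = 14
ES_C = 9; EF_C = 9+3 = 12
ES_D = 12; EF_D = 12+6 = 18
ES_E = max(EF_B=14, EF_C=12) = 14; EF_E = 14+13 = 27
ES_F = max(EF_C=12, EF_D=18, EF_E=27) = 27; EF_F = 27+6 = 33
Expected project duration μ = 33 hours. Critical path: B → E → F.

Variance along critical path = 4.000 + 4.000 + 1.000 = 9.000; σ = 3.000 hours.
D = μ + z·σ = 33 + 2.326·3.000 = 40.0 hours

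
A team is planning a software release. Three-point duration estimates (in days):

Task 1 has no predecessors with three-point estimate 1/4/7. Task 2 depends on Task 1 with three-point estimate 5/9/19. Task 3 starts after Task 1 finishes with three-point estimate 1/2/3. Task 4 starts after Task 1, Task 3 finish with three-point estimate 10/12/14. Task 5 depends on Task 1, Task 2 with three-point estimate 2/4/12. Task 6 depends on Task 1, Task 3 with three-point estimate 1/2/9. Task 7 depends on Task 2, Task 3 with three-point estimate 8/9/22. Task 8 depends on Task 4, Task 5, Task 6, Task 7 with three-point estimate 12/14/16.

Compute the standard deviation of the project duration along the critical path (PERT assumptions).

te_Task 1 = (1 + 4·4 + 7)/6 = 24/6 = 4; σ²_Task 1 = ((7−1)/6)² = 1.000
te_Task 2 = (5 + 4·9 + 19)/6 = 60/6 = 10; σ²_Task 2 = ((19−5)/6)² = 5.444
te_Task 3 = (1 + 4·2 + 3)/6 = 12/6 = 2; σ²_Task 3 = ((3−1)/6)² = 0.111
te_Task 4 = (10 + 4·12 + 14)/6 = 72/6 = 12; σ²_Task 4 = ((14−10)/6)² = 0.444
te_Task 5 = (2 + 4·4 + 12)/6 = 30/6 = 5; σ²_Task 5 = ((12−2)/6)² = 2.778
te_Task 6 = (1 + 4·2 + 9)/6 = 18/6 = 3; σ²_Task 6 = ((9−1)/6)² = 1.778
te_Task 7 = (8 + 4·9 + 22)/6 = 66/6 = 11; σ²_Task 7 = ((22−8)/6)² = 5.444
te_Task 8 = (12 + 4·14 + 16)/6 = 84/6 = 14; σ²_Task 8 = ((16−12)/6)² = 0.444

Forward pass:
ES_Task 1 = 0; EF_Task 1 = 4
ES_Task 2 = 4; EF_Task 2 = 4+10 = 14
ES_Task 3 = 4; EF_Task 3 = 4+2 = 6
ES_Task 4 = max(EF_Task 1=4, EF_Task 3=6) = 6; EF_Task 4 = 6+12 = 18
ES_Task 5 = max(EF_Task 1=4, EF_Task 2=14) = 14; EF_Task 5 = 14+5 = 19
ES_Task 6 = max(EF_Task 1=4, EF_Task 3=6) = 6; EF_Task 6 = 6+3 = 9
ES_Task 7 = max(EF_Task 2=14, EF_Task 3=6) = 14; EF_Task 7 = 14+11 = 25
ES_Task 8 = max(EF_Task 4=18, EF_Task 5=19, EF_Task 6=9, EF_Task 7=25) = 25; EF_Task 8 = 25+14 = 39
Expected project duration μ = 39 days. Critical path: Task 1 → Task 2 → Task 7 → Task 8.

Variance along critical path = 1.000 + 5.444 + 5.444 + 0.444 = 12.333
σ = √12.333 = 3.512 days

3.51 days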